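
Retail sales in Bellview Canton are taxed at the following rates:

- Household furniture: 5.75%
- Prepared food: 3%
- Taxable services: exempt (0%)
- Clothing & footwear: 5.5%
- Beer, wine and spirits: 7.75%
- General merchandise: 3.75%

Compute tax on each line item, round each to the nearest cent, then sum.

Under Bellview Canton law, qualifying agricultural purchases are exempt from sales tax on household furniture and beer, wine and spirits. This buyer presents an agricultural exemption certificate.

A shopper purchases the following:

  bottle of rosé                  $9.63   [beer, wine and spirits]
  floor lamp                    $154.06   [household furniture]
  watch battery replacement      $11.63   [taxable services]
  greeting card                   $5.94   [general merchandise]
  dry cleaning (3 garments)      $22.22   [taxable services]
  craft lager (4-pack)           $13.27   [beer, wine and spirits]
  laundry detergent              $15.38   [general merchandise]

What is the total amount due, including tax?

Bottle of rosé $9.63: beer, wine and spirits, buyer-exempt → 0% → $0.00
Floor lamp $154.06: household furniture, buyer-exempt → 0% → $0.00
Watch battery replacement $11.63: taxable services → 0% → $0.00
Greeting card $5.94: general merchandise → 3.75% → $0.22
Dry cleaning (3 garments) $22.22: taxable services → 0% → $0.00
Craft lager (4-pack) $13.27: beer, wine and spirits, buyer-exempt → 0% → $0.00
Laundry detergent $15.38: general merchandise → 3.75% → $0.58
Subtotal = $232.13; tax = $0.80; total due = $232.93

$232.93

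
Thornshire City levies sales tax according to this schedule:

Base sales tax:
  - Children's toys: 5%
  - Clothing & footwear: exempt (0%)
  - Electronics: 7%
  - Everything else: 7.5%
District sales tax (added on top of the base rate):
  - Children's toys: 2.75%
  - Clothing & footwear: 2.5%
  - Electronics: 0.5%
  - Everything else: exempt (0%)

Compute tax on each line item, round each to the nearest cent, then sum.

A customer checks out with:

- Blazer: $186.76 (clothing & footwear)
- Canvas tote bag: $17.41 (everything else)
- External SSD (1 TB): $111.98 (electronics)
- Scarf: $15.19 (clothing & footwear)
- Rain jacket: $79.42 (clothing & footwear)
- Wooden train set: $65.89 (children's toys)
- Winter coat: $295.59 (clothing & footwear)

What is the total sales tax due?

Blazer $186.76: clothing & footwear → 0% + 2.5% district = 2.5% → $4.67
Canvas tote bag $17.41: everything else → 7.5% + 0% district = 7.5% → $1.31
External SSD (1 TB) $111.98: electronics → 7% + 0.5% district = 7.5% → $8.40
Scarf $15.19: clothing & footwear → 0% + 2.5% district = 2.5% → $0.38
Rain jacket $79.42: clothing & footwear → 0% + 2.5% district = 2.5% → $1.99
Wooden train set $65.89: children's toys → 5% + 2.75% district = 7.75% → $5.11
Winter coat $295.59: clothing & footwear → 0% + 2.5% district = 2.5% → $7.39
Total tax = $4.67 + $1.31 + $8.40 + $0.38 + $1.99 + $5.11 + $7.39 = $29.25

$29.25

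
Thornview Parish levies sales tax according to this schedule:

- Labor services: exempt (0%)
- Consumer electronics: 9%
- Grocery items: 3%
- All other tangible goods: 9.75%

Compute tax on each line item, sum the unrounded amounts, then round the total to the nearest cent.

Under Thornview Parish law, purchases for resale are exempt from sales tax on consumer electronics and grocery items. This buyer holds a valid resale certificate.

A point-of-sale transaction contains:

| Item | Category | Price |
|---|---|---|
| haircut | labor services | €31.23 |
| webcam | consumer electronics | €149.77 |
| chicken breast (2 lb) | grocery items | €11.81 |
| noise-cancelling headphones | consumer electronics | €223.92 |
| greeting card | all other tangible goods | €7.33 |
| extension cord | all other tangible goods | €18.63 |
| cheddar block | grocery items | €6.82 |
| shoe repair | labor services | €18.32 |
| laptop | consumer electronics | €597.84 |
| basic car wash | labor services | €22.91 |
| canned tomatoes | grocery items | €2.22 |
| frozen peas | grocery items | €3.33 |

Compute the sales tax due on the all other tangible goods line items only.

Greeting card €7.33: all other tangible goods → 9.75% → €0.714675
Extension cord €18.63: all other tangible goods → 9.75% → €1.816425
Tax on all other tangible goods: unrounded sum = €2.5311 → €2.53

€2.53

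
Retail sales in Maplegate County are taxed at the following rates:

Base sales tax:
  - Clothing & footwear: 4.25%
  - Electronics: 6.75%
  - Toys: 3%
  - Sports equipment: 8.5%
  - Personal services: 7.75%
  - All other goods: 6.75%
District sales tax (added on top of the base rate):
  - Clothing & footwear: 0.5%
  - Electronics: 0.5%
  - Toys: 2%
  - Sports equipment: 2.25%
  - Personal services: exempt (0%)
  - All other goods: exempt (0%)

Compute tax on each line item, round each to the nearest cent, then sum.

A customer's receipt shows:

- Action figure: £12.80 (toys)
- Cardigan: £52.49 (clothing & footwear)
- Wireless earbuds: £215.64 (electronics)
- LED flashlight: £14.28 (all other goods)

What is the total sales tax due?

Action figure £12.80: toys → 3% + 2% district = 5% → £0.64
Cardigan £52.49: clothing & footwear → 4.25% + 0.5% district = 4.75% → £2.49
Wireless earbuds £215.64: electronics → 6.75% + 0.5% district = 7.25% → £15.63
LED flashlight £14.28: all other goods → 6.75% + 0% district = 6.75% → £0.96
Total tax = £0.64 + £2.49 + £15.63 + £0.96 = £19.72

£19.72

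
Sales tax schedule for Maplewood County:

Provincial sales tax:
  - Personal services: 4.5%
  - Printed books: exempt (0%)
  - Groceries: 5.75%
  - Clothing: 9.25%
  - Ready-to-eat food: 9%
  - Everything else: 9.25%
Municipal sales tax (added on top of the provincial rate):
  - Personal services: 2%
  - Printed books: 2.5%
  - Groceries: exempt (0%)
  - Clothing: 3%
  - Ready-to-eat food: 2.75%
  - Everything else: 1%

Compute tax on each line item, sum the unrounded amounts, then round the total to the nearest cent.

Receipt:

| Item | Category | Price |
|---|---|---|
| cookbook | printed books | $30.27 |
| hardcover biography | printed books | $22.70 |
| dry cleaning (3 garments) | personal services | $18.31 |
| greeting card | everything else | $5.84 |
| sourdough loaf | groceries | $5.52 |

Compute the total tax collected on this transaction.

$3.43

Cookbook $30.27: printed books → 0% + 2.5% municipal = 2.5% → $0.75675
Hardcover biography $22.70: printed books → 0% + 2.5% municipal = 2.5% → $0.5675
Dry cleaning (3 garments) $18.31: personal services → 4.5% + 2% municipal = 6.5% → $1.19015
Greeting card $5.84: everything else → 9.25% + 1% municipal = 10.25% → $0.5986
Sourdough loaf $5.52: groceries → 5.75% + 0% municipal = 5.75% → $0.3174
Unrounded tax sum = $3.4304 → $3.43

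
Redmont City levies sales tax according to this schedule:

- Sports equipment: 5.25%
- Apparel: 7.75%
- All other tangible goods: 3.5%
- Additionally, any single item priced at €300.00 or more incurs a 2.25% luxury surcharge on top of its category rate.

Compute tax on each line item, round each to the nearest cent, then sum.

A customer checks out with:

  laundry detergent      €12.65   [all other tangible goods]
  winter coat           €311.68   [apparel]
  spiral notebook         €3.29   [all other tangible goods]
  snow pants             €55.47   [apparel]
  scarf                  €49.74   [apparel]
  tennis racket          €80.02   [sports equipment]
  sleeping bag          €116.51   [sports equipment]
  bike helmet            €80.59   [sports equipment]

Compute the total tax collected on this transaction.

Laundry detergent €12.65: all other tangible goods → 3.5% → €0.44
Winter coat €311.68: apparel → 7.75% + 2.25% surcharge = 10% → €31.17
Spiral notebook €3.29: all other tangible goods → 3.5% → €0.12
Snow pants €55.47: apparel → 7.75% → €4.30
Scarf €49.74: apparel → 7.75% → €3.85
Tennis racket €80.02: sports equipment → 5.25% → €4.20
Sleeping bag €116.51: sports equipment → 5.25% → €6.12
Bike helmet €80.59: sports equipment → 5.25% → €4.23
Total tax = €0.44 + €31.17 + €0.12 + €4.30 + €3.85 + €4.20 + €6.12 + €4.23 = €54.43

€54.43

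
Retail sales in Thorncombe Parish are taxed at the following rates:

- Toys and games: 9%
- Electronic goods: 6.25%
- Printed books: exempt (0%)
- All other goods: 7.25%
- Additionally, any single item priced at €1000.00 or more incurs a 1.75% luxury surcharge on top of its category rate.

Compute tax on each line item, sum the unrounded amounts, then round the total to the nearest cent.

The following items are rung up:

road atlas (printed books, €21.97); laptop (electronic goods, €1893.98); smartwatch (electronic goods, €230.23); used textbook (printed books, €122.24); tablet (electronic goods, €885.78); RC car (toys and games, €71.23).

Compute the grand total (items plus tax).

Road atlas €21.97: printed books → 0% → €0.00
Laptop €1893.98: electronic goods → 6.25% + 1.75% surcharge = 8% → €151.5184
Smartwatch €230.23: electronic goods → 6.25% → €14.389375
Used textbook €122.24: printed books → 0% → €0.00
Tablet €885.78: electronic goods → 6.25% → €55.36125
RC car €71.23: toys and games → 9% → €6.4107
Subtotal = €3225.43; unrounded tax = €227.679725 → €227.68; total due = €3453.11

€3453.11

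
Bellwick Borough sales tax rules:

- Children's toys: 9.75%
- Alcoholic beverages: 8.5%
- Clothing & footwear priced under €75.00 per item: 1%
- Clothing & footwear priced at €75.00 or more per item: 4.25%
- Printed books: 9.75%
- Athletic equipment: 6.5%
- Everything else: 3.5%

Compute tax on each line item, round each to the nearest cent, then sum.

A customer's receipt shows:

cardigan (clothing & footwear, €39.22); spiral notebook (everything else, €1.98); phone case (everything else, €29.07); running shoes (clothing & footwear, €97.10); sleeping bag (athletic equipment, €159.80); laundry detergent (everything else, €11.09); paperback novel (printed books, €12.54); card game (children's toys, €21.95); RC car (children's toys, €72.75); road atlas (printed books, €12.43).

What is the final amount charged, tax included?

Cardigan €39.22: clothing & footwear, under €75.00 → 1% → €0.39
Spiral notebook €1.98: everything else → 3.5% → €0.07
Phone case €29.07: everything else → 3.5% → €1.02
Running shoes €97.10: clothing & footwear, €75.00 or more → 4.25% → €4.13
Sleeping bag €159.80: athletic equipment → 6.5% → €10.39
Laundry detergent €11.09: everything else → 3.5% → €0.39
Paperback novel €12.54: printed books → 9.75% → €1.22
Card game €21.95: children's toys → 9.75% → €2.14
RC car €72.75: children's toys → 9.75% → €7.09
Road atlas €12.43: printed books → 9.75% → €1.21
Subtotal = €457.93; tax = €28.05; total due = €485.98

€485.98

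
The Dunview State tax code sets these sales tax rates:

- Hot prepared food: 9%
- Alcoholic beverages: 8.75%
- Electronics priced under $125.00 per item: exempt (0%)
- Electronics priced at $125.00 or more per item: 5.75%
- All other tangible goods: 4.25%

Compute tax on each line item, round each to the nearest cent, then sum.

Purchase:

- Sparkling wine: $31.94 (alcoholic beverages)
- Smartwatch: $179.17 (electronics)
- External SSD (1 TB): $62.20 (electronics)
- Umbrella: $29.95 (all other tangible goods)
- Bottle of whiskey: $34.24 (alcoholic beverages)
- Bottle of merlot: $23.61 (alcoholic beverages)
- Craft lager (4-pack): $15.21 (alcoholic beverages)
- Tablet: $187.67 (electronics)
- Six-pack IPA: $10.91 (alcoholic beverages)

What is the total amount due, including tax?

$607.40

Sparkling wine $31.94: alcoholic beverages → 8.75% → $2.79
Smartwatch $179.17: electronics, $125.00 or more → 5.75% → $10.30
External SSD (1 TB) $62.20: electronics, under $125.00 → 0% → $0.00
Umbrella $29.95: all other tangible goods → 4.25% → $1.27
Bottle of whiskey $34.24: alcoholic beverages → 8.75% → $3.00
Bottle of merlot $23.61: alcoholic beverages → 8.75% → $2.07
Craft lager (4-pack) $15.21: alcoholic beverages → 8.75% → $1.33
Tablet $187.67: electronics, $125.00 or more → 5.75% → $10.79
Six-pack IPA $10.91: alcoholic beverages → 8.75% → $0.95
Subtotal = $574.90; tax = $32.50; total due = $607.40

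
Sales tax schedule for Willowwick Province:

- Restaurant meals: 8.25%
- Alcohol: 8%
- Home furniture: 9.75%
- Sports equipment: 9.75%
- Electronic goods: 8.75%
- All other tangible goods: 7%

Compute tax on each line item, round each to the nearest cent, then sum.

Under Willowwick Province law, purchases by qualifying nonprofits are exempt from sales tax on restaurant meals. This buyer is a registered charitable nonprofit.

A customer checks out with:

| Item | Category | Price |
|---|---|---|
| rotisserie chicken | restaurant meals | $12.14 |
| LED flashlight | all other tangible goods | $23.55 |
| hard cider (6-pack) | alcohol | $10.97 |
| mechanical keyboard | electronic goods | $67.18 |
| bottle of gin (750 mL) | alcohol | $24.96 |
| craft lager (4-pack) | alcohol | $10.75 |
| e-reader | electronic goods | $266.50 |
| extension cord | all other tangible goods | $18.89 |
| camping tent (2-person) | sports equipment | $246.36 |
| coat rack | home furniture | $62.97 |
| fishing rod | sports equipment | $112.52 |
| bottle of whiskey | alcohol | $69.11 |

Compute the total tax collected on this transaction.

$82.57

Rotisserie chicken $12.14: restaurant meals, buyer-exempt → 0% → $0.00
LED flashlight $23.55: all other tangible goods → 7% → $1.65
Hard cider (6-pack) $10.97: alcohol → 8% → $0.88
Mechanical keyboard $67.18: electronic goods → 8.75% → $5.88
Bottle of gin (750 mL) $24.96: alcohol → 8% → $2.00
Craft lager (4-pack) $10.75: alcohol → 8% → $0.86
E-reader $266.50: electronic goods → 8.75% → $23.32
Extension cord $18.89: all other tangible goods → 7% → $1.32
Camping tent (2-person) $246.36: sports equipment → 9.75% → $24.02
Coat rack $62.97: home furniture → 9.75% → $6.14
Fishing rod $112.52: sports equipment → 9.75% → $10.97
Bottle of whiskey $69.11: alcohol → 8% → $5.53
Total tax = $1.65 + $0.88 + $5.88 + $2.00 + $0.86 + $23.32 + $1.32 + $24.02 + $6.14 + $10.97 + $5.53 = $82.57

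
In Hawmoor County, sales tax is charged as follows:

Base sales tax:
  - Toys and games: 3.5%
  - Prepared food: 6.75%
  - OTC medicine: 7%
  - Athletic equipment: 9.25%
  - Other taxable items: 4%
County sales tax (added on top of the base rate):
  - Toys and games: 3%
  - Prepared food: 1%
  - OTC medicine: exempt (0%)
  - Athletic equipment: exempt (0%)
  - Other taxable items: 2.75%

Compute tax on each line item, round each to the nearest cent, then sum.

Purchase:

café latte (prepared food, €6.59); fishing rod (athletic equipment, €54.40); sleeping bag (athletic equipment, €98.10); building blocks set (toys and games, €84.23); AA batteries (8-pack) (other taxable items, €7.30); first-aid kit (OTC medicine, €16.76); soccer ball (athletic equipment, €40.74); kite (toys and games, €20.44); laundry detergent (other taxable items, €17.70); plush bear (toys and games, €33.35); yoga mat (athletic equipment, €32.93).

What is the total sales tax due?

€33.25

Café latte €6.59: prepared food → 6.75% + 1% county = 7.75% → €0.51
Fishing rod €54.40: athletic equipment → 9.25% + 0% county = 9.25% → €5.03
Sleeping bag €98.10: athletic equipment → 9.25% + 0% county = 9.25% → €9.07
Building blocks set €84.23: toys and games → 3.5% + 3% county = 6.5% → €5.47
AA batteries (8-pack) €7.30: other taxable items → 4% + 2.75% county = 6.75% → €0.49
First-aid kit €16.76: OTC medicine → 7% + 0% county = 7% → €1.17
Soccer ball €40.74: athletic equipment → 9.25% + 0% county = 9.25% → €3.77
Kite €20.44: toys and games → 3.5% + 3% county = 6.5% → €1.33
Laundry detergent €17.70: other taxable items → 4% + 2.75% county = 6.75% → €1.19
Plush bear €33.35: toys and games → 3.5% + 3% county = 6.5% → €2.17
Yoga mat €32.93: athletic equipment → 9.25% + 0% county = 9.25% → €3.05
Total tax = €0.51 + €5.03 + €9.07 + €5.47 + €0.49 + €1.17 + €3.77 + €1.33 + €1.19 + €2.17 + €3.05 = €33.25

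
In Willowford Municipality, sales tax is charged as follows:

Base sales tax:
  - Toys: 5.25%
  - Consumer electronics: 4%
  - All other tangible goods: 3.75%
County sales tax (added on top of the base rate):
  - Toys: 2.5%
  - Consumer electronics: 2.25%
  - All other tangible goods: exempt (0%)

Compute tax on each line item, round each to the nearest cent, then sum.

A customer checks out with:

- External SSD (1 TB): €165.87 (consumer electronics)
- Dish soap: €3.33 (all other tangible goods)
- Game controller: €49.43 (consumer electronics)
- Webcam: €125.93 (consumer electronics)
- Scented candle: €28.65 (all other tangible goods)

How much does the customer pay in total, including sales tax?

External SSD (1 TB) €165.87: consumer electronics → 4% + 2.25% county = 6.25% → €10.37
Dish soap €3.33: all other tangible goods → 3.75% + 0% county = 3.75% → €0.12
Game controller €49.43: consumer electronics → 4% + 2.25% county = 6.25% → €3.09
Webcam €125.93: consumer electronics → 4% + 2.25% county = 6.25% → €7.87
Scented candle €28.65: all other tangible goods → 3.75% + 0% county = 3.75% → €1.07
Subtotal = €373.21; tax = €22.52; total due = €395.73

€395.73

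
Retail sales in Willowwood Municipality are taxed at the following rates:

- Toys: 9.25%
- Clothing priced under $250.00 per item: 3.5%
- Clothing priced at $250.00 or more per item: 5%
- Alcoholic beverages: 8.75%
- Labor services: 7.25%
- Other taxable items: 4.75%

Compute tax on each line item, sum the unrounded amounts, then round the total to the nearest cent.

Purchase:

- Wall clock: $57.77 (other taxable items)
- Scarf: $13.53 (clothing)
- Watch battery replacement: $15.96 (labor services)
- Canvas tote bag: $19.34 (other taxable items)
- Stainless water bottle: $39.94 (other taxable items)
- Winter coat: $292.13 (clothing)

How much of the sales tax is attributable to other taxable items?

$5.56

Wall clock $57.77: other taxable items → 4.75% → $2.744075
Canvas tote bag $19.34: other taxable items → 4.75% → $0.91865
Stainless water bottle $39.94: other taxable items → 4.75% → $1.89715
Tax on other taxable items: unrounded sum = $5.559875 → $5.56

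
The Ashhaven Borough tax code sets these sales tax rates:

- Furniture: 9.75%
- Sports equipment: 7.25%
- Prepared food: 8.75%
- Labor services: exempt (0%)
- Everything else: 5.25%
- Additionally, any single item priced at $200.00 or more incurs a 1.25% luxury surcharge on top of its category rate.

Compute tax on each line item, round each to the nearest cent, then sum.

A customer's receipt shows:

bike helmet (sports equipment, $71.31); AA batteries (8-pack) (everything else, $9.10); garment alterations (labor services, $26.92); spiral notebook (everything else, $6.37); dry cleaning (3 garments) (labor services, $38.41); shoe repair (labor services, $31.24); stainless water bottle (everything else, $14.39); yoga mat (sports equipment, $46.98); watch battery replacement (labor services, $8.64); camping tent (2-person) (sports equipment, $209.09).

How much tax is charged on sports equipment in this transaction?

$26.35

Bike helmet $71.31: sports equipment → 7.25% → $5.17
Yoga mat $46.98: sports equipment → 7.25% → $3.41
Camping tent (2-person) $209.09: sports equipment → 7.25% + 1.25% surcharge = 8.5% → $17.77
Tax on sports equipment = $5.17 + $3.41 + $17.77 = $26.35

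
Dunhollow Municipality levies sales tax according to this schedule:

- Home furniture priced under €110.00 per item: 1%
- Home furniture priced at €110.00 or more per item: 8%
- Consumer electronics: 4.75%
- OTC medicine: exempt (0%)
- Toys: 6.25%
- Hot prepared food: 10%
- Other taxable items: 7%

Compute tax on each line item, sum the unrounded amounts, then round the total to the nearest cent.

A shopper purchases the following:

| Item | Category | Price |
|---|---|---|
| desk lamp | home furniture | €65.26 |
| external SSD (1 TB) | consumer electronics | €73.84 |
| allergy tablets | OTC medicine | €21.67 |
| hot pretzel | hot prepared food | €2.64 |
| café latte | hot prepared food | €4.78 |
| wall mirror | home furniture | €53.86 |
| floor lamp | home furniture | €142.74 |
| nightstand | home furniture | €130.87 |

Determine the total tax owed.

€27.33

Desk lamp €65.26: home furniture, under €110.00 → 1% → €0.6526
External SSD (1 TB) €73.84: consumer electronics → 4.75% → €3.5074
Allergy tablets €21.67: OTC medicine → 0% → €0.00
Hot pretzel €2.64: hot prepared food → 10% → €0.264
Café latte €4.78: hot prepared food → 10% → €0.478
Wall mirror €53.86: home furniture, under €110.00 → 1% → €0.5386
Floor lamp €142.74: home furniture, €110.00 or more → 8% → €11.4192
Nightstand €130.87: home furniture, €110.00 or more → 8% → €10.4696
Unrounded tax sum = €27.3294 → €27.33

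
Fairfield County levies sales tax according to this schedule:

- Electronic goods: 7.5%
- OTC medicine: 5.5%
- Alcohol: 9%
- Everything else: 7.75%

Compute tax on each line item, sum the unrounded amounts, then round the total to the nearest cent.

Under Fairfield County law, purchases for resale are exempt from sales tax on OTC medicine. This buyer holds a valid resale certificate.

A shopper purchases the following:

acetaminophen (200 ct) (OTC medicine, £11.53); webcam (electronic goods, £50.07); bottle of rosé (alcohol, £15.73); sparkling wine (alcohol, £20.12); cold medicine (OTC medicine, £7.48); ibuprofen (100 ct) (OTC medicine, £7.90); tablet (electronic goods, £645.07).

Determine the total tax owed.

Acetaminophen (200 ct) £11.53: OTC medicine, buyer-exempt → 0% → £0.00
Webcam £50.07: electronic goods → 7.5% → £3.75525
Bottle of rosé £15.73: alcohol → 9% → £1.4157
Sparkling wine £20.12: alcohol → 9% → £1.8108
Cold medicine £7.48: OTC medicine, buyer-exempt → 0% → £0.00
Ibuprofen (100 ct) £7.90: OTC medicine, buyer-exempt → 0% → £0.00
Tablet £645.07: electronic goods → 7.5% → £48.38025
Unrounded tax sum = £55.362 → £55.36

£55.36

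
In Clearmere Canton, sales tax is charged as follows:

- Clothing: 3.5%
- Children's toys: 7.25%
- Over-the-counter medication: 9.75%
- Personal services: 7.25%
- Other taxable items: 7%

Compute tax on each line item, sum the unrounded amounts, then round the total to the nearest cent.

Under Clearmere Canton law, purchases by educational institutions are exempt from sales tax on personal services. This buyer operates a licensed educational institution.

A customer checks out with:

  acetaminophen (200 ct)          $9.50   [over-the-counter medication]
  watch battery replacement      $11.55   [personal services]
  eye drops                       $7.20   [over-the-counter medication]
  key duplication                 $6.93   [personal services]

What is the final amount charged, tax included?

Acetaminophen (200 ct) $9.50: over-the-counter medication → 9.75% → $0.92625
Watch battery replacement $11.55: personal services, buyer-exempt → 0% → $0.00
Eye drops $7.20: over-the-counter medication → 9.75% → $0.702
Key duplication $6.93: personal services, buyer-exempt → 0% → $0.00
Subtotal = $35.18; unrounded tax = $1.62825 → $1.63; total due = $36.81

$36.81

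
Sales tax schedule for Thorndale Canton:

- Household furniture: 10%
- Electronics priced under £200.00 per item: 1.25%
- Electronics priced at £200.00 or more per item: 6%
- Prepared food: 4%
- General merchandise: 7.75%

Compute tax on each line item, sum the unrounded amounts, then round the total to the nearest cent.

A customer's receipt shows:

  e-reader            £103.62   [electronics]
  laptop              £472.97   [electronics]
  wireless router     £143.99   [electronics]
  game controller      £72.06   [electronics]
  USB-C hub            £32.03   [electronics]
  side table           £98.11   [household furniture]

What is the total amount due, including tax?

£965.37

E-reader £103.62: electronics, under £200.00 → 1.25% → £1.29525
Laptop £472.97: electronics, £200.00 or more → 6% → £28.3782
Wireless router £143.99: electronics, under £200.00 → 1.25% → £1.799875
Game controller £72.06: electronics, under £200.00 → 1.25% → £0.90075
USB-C hub £32.03: electronics, under £200.00 → 1.25% → £0.400375
Side table £98.11: household furniture → 10% → £9.811
Subtotal = £922.78; unrounded tax = £42.58545 → £42.59; total due = £965.37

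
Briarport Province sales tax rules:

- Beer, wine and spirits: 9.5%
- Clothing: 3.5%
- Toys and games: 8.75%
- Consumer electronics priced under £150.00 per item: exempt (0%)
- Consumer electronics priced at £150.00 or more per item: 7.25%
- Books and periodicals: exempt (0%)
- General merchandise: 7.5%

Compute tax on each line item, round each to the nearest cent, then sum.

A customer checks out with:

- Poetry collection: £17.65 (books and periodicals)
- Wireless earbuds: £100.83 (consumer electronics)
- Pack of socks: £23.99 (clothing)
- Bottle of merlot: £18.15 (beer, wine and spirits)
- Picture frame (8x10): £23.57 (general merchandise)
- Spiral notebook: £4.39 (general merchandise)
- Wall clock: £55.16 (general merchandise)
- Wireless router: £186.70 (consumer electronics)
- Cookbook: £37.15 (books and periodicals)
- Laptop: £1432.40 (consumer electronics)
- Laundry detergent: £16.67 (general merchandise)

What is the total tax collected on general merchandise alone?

Picture frame (8x10) £23.57: general merchandise → 7.5% → £1.77
Spiral notebook £4.39: general merchandise → 7.5% → £0.33
Wall clock £55.16: general merchandise → 7.5% → £4.14
Laundry detergent £16.67: general merchandise → 7.5% → £1.25
Tax on general merchandise = £1.77 + £0.33 + £4.14 + £1.25 = £7.49

£7.49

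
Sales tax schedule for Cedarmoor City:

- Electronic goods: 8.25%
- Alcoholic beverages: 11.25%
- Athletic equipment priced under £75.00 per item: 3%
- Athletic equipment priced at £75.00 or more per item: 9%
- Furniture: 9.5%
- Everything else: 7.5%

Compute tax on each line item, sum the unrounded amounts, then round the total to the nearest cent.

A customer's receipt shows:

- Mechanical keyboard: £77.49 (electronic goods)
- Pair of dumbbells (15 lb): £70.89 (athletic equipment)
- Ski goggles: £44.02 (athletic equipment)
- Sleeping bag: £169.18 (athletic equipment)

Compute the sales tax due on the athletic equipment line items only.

£18.67

Pair of dumbbells (15 lb) £70.89: athletic equipment, under £75.00 → 3% → £2.1267
Ski goggles £44.02: athletic equipment, under £75.00 → 3% → £1.3206
Sleeping bag £169.18: athletic equipment, £75.00 or more → 9% → £15.2262
Tax on athletic equipment: unrounded sum = £18.6735 → £18.67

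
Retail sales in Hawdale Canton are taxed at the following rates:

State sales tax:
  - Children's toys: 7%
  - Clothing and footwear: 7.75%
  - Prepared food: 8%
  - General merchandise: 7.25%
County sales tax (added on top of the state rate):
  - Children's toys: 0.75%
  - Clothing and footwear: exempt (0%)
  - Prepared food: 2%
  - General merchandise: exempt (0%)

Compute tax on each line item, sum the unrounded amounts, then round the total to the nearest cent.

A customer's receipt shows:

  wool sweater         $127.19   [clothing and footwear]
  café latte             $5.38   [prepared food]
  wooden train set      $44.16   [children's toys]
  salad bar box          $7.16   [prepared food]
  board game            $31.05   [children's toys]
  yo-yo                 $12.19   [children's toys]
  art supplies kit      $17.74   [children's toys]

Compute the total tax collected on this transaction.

Wool sweater $127.19: clothing and footwear → 7.75% + 0% county = 7.75% → $9.857225
Café latte $5.38: prepared food → 8% + 2% county = 10% → $0.538
Wooden train set $44.16: children's toys → 7% + 0.75% county = 7.75% → $3.4224
Salad bar box $7.16: prepared food → 8% + 2% county = 10% → $0.716
Board game $31.05: children's toys → 7% + 0.75% county = 7.75% → $2.406375
Yo-yo $12.19: children's toys → 7% + 0.75% county = 7.75% → $0.944725
Art supplies kit $17.74: children's toys → 7% + 0.75% county = 7.75% → $1.37485
Unrounded tax sum = $19.259575 → $19.26

$19.26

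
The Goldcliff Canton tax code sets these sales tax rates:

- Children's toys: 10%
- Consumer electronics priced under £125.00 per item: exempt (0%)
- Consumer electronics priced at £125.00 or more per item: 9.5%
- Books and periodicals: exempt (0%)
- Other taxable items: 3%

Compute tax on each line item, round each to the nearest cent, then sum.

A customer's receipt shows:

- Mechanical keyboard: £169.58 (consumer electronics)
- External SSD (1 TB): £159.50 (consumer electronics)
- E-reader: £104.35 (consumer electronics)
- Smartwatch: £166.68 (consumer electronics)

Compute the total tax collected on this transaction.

£47.09

Mechanical keyboard £169.58: consumer electronics, £125.00 or more → 9.5% → £16.11
External SSD (1 TB) £159.50: consumer electronics, £125.00 or more → 9.5% → £15.15
E-reader £104.35: consumer electronics, under £125.00 → 0% → £0.00
Smartwatch £166.68: consumer electronics, £125.00 or more → 9.5% → £15.83
Total tax = £16.11 + £15.15 + £15.83 = £47.09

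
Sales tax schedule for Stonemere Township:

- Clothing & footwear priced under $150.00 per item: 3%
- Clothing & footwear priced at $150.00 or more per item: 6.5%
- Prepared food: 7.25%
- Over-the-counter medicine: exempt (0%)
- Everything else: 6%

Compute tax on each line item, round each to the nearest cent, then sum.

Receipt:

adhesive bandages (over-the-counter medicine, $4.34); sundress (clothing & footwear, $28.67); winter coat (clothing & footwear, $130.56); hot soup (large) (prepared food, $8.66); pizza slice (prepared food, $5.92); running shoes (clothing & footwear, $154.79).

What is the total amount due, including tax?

Adhesive bandages $4.34: over-the-counter medicine → 0% → $0.00
Sundress $28.67: clothing & footwear, under $150.00 → 3% → $0.86
Winter coat $130.56: clothing & footwear, under $150.00 → 3% → $3.92
Hot soup (large) $8.66: prepared food → 7.25% → $0.63
Pizza slice $5.92: prepared food → 7.25% → $0.43
Running shoes $154.79: clothing & footwear, $150.00 or more → 6.5% → $10.06
Subtotal = $332.94; tax = $15.90; total due = $348.84

$348.84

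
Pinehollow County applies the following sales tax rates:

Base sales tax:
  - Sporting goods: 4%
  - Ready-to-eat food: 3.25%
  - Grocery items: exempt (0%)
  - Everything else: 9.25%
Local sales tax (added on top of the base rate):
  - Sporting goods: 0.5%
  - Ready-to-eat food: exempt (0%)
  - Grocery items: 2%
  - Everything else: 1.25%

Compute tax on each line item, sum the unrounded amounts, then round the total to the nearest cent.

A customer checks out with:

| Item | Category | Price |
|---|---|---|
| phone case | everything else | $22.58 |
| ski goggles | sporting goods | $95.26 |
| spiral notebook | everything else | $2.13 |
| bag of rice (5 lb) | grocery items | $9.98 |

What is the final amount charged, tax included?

$137.03

Phone case $22.58: everything else → 9.25% + 1.25% local = 10.5% → $2.3709
Ski goggles $95.26: sporting goods → 4% + 0.5% local = 4.5% → $4.2867
Spiral notebook $2.13: everything else → 9.25% + 1.25% local = 10.5% → $0.22365
Bag of rice (5 lb) $9.98: grocery items → 0% + 2% local = 2% → $0.1996
Subtotal = $129.95; unrounded tax = $7.08085 → $7.08; total due = $137.03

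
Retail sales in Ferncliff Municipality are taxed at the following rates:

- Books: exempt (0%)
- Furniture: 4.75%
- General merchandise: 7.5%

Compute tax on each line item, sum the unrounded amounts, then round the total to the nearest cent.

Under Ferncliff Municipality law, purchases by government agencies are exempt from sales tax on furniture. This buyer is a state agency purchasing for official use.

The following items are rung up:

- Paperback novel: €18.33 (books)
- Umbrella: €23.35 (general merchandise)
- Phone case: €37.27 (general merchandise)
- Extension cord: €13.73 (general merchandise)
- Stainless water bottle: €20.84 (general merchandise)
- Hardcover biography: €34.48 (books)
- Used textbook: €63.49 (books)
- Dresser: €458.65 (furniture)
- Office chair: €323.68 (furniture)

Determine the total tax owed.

€7.14

Paperback novel €18.33: books → 0% → €0.00
Umbrella €23.35: general merchandise → 7.5% → €1.75125
Phone case €37.27: general merchandise → 7.5% → €2.79525
Extension cord €13.73: general merchandise → 7.5% → €1.02975
Stainless water bottle €20.84: general merchandise → 7.5% → €1.563
Hardcover biography €34.48: books → 0% → €0.00
Used textbook €63.49: books → 0% → €0.00
Dresser €458.65: furniture, buyer-exempt → 0% → €0.00
Office chair €323.68: furniture, buyer-exempt → 0% → €0.00
Unrounded tax sum = €7.13925 → €7.14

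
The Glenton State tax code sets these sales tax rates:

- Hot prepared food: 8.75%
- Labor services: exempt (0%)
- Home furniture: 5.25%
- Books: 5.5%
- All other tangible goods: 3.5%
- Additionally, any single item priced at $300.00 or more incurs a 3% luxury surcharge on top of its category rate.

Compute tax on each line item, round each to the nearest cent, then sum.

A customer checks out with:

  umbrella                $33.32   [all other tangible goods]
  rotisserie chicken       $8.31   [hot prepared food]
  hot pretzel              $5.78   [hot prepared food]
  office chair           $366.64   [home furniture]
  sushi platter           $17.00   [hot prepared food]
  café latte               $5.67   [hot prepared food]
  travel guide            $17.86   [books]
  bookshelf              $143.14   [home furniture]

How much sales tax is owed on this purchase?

Umbrella $33.32: all other tangible goods → 3.5% → $1.17
Rotisserie chicken $8.31: hot prepared food → 8.75% → $0.73
Hot pretzel $5.78: hot prepared food → 8.75% → $0.51
Office chair $366.64: home furniture → 5.25% + 3% surcharge = 8.25% → $30.25
Sushi platter $17.00: hot prepared food → 8.75% → $1.49
Café latte $5.67: hot prepared food → 8.75% → $0.50
Travel guide $17.86: books → 5.5% → $0.98
Bookshelf $143.14: home furniture → 5.25% → $7.51
Total tax = $1.17 + $0.73 + $0.51 + $30.25 + $1.49 + $0.50 + $0.98 + $7.51 = $43.14

$43.14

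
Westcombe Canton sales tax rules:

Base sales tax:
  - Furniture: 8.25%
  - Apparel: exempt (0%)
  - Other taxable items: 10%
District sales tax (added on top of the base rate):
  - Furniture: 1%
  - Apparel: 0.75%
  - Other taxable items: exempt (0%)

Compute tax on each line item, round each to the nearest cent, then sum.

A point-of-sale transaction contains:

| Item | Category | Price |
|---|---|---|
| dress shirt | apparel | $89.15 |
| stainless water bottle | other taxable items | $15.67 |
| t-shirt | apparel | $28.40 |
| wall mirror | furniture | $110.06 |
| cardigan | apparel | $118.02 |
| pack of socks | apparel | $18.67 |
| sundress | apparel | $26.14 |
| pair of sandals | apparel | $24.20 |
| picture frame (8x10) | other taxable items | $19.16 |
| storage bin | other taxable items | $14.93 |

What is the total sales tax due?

$17.45

Dress shirt $89.15: apparel → 0% + 0.75% district = 0.75% → $0.67
Stainless water bottle $15.67: other taxable items → 10% + 0% district = 10% → $1.57
T-shirt $28.40: apparel → 0% + 0.75% district = 0.75% → $0.21
Wall mirror $110.06: furniture → 8.25% + 1% district = 9.25% → $10.18
Cardigan $118.02: apparel → 0% + 0.75% district = 0.75% → $0.89
Pack of socks $18.67: apparel → 0% + 0.75% district = 0.75% → $0.14
Sundress $26.14: apparel → 0% + 0.75% district = 0.75% → $0.20
Pair of sandals $24.20: apparel → 0% + 0.75% district = 0.75% → $0.18
Picture frame (8x10) $19.16: other taxable items → 10% + 0% district = 10% → $1.92
Storage bin $14.93: other taxable items → 10% + 0% district = 10% → $1.49
Total tax = $0.67 + $1.57 + $0.21 + $10.18 + $0.89 + $0.14 + $0.20 + $0.18 + $1.92 + $1.49 = $17.45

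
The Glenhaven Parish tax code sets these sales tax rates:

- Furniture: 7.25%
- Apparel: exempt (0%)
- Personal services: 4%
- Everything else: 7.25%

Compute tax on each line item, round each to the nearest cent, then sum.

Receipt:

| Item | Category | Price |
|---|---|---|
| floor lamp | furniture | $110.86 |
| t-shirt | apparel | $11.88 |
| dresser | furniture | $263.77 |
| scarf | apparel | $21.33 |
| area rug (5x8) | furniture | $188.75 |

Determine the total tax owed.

Floor lamp $110.86: furniture → 7.25% → $8.04
T-shirt $11.88: apparel → 0% → $0.00
Dresser $263.77: furniture → 7.25% → $19.12
Scarf $21.33: apparel → 0% → $0.00
Area rug (5x8) $188.75: furniture → 7.25% → $13.68
Total tax = $8.04 + $19.12 + $13.68 = $40.84

$40.84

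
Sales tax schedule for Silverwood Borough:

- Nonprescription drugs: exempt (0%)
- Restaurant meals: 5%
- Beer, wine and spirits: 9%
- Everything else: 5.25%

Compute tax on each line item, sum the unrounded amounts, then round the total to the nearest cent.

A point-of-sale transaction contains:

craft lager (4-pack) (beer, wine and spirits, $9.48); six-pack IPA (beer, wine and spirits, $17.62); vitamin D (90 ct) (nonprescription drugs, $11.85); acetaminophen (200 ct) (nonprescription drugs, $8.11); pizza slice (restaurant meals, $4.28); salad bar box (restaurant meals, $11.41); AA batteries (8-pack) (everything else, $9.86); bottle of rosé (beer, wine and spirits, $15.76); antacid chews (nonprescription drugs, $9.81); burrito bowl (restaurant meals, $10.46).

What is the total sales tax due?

Craft lager (4-pack) $9.48: beer, wine and spirits → 9% → $0.8532
Six-pack IPA $17.62: beer, wine and spirits → 9% → $1.5858
Vitamin D (90 ct) $11.85: nonprescription drugs → 0% → $0.00
Acetaminophen (200 ct) $8.11: nonprescription drugs → 0% → $0.00
Pizza slice $4.28: restaurant meals → 5% → $0.214
Salad bar box $11.41: restaurant meals → 5% → $0.5705
AA batteries (8-pack) $9.86: everything else → 5.25% → $0.51765
Bottle of rosé $15.76: beer, wine and spirits → 9% → $1.4184
Antacid chews $9.81: nonprescription drugs → 0% → $0.00
Burrito bowl $10.46: restaurant meals → 5% → $0.523
Unrounded tax sum = $5.68255 → $5.68

$5.68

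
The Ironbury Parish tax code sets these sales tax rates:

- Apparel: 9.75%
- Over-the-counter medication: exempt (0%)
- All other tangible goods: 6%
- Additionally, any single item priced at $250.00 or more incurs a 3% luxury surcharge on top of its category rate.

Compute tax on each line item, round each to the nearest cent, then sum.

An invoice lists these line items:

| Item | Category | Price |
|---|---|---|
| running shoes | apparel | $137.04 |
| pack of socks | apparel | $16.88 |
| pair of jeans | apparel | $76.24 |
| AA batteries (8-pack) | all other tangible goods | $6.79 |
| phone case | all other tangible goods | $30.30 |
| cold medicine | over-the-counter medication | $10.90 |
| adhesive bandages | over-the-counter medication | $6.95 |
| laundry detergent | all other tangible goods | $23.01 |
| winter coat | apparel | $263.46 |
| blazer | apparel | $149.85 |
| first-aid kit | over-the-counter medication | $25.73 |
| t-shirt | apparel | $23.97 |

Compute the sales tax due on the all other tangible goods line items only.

AA batteries (8-pack) $6.79: all other tangible goods → 6% → $0.41
Phone case $30.30: all other tangible goods → 6% → $1.82
Laundry detergent $23.01: all other tangible goods → 6% → $1.38
Tax on all other tangible goods = $0.41 + $1.82 + $1.38 = $3.61

$3.61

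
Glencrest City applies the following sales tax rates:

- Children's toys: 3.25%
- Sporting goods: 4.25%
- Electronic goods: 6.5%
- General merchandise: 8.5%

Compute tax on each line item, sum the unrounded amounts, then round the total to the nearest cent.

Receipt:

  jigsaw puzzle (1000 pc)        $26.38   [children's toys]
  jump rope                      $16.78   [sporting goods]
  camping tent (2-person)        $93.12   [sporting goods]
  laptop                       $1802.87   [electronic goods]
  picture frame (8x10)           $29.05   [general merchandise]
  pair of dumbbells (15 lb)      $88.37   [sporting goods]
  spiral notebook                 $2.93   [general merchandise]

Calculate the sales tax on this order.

$129.19

Jigsaw puzzle (1000 pc) $26.38: children's toys → 3.25% → $0.85735
Jump rope $16.78: sporting goods → 4.25% → $0.71315
Camping tent (2-person) $93.12: sporting goods → 4.25% → $3.9576
Laptop $1802.87: electronic goods → 6.5% → $117.18655
Picture frame (8x10) $29.05: general merchandise → 8.5% → $2.46925
Pair of dumbbells (15 lb) $88.37: sporting goods → 4.25% → $3.755725
Spiral notebook $2.93: general merchandise → 8.5% → $0.24905
Unrounded tax sum = $129.188675 → $129.19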